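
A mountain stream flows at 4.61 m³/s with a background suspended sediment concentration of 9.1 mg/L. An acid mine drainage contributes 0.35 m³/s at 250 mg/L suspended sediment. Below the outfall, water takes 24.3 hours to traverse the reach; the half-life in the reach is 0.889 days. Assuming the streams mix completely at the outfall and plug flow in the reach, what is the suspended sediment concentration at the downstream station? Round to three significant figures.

11.9 mg/L

Mass balance: C = (4.610·9.100 + 0.3500·250.0) / 4.960 = 129.5/4.960 = 26.10 mg/L.
Half-life 0.889 d → k = ln 2 / 0.889 = 0.7797 d⁻¹.
First-order decay: C = 26.10·exp(−k·t) = 26.10·0.4541 = 11.85 mg/L.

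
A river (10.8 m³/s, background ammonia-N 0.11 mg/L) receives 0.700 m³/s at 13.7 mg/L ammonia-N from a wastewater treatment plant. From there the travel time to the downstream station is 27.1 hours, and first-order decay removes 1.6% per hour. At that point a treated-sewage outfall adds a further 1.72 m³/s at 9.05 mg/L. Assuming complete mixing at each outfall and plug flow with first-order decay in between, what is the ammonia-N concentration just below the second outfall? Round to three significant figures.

Conservation of mass: C = (10.80·0.1100 + 0.7000·13.70) / 11.50 = 10.78/11.50 = 0.9372 mg/L; combined flow 11.50 m³/s.
1.6%/h lost → k = −ln(1 − 0.016) = 0.01613 h⁻¹.
First-order decay: C = 0.9372·exp(−k·t) = 0.9372·0.6459 = 0.6054 mg/L.
At the second outfall, C = (11.50·0.6054 + 1.720·9.050) / (11.50 + 1.720) = 1.704 mg/L.

1.70 mg/L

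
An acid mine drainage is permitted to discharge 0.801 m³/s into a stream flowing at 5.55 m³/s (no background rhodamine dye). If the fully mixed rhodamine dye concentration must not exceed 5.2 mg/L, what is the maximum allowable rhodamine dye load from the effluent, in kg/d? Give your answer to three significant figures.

Mass balance at the limit: 5.550·0 + 0.8010·Cₑ = 6.351·5.2 → Cₑ = 41.23 mg/L.
Load = 0.8010 m³/s × 41.23 g/m³ × 86 400 s/d = 2853 kg/d.

2850 kg/d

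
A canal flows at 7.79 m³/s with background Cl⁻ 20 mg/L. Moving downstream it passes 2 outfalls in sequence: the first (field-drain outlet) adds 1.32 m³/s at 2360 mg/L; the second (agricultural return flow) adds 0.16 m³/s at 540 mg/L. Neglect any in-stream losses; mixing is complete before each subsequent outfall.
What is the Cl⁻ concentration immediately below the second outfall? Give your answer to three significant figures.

362 mg/L

Below outfall 1: Q → 9.110 m³/s, C = (7.790·20.00 + 1.320·2360)/9.110 = 359.1 mg/L.
Below outfall 2: Q → 9.270 m³/s, C = (9.110·359.1 + 0.1600·540.0)/9.270 = 362.2 mg/L.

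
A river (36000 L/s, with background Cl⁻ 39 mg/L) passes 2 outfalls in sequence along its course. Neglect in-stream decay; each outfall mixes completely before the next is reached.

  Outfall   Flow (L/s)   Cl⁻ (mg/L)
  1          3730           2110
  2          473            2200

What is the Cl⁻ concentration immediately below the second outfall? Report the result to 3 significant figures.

After outfall 1: Q = 36000 + 3730 = 39730 L/s; C = (36000·39.00 + 3730·2110)/39730 = 233.4 mg/L.
After outfall 2: Q = 39730 + 473.0 = 40200 L/s; C = (39730·233.4 + 473.0·2200)/40200 = 256.6 mg/L.

257 mg/L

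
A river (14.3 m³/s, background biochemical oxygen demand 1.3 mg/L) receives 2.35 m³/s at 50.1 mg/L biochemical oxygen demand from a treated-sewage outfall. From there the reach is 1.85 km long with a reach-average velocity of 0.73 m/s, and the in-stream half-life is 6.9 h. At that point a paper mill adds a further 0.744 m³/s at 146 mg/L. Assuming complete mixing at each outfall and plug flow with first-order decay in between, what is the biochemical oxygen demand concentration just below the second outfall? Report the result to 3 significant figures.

13.5 mg/L

Conservation of mass: C = (14.30·1.300 + 2.350·50.10) / 16.65 = 136.3/16.65 = 8.188 mg/L; combined flow 16.65 m³/s.
Travel time t = 1.85·1000 / 0.73 = 2534 s = 0.7040 h.
Half-life 6.9 h → k = ln 2 / 6.9 = 0.1005 h⁻¹ = 2.411 d⁻¹.
Decay over the reach: 8.188·exp(−kt) = 8.188·0.9317 = 7.629 mg/L.
At the second outfall, C = (16.65·7.629 + 0.7440·146.0) / (16.65 + 0.7440) = 13.55 mg/L.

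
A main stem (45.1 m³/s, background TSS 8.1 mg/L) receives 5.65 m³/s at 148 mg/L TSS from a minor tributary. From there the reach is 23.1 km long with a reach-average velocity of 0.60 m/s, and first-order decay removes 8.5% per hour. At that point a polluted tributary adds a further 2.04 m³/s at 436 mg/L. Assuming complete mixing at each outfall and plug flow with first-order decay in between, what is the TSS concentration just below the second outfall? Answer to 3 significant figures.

25.7 mg/L

Conservation of mass: C = (45.10·8.100 + 5.650·148.0) / 50.75 = 1202/50.75 = 23.68 mg/L; combined flow 50.75 m³/s.
Travel time t = 23.1·1000 / 0.60 = 38500 s = 10.69 h.
8.5%/h lost → k = −ln(1 − 0.085) = 0.08883 h⁻¹.
After decay, C = 23.68 × e^(−kt) = 23.68 × 0.3867 = 9.156 mg/L.
Second outfall: C = (50.75·9.156 + 2.040·436.0)/52.79 = 25.65 mg/L.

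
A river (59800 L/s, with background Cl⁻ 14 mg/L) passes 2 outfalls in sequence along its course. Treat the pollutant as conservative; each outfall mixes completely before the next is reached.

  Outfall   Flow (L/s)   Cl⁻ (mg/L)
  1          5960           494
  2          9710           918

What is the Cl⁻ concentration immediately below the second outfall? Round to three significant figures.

168 mg/L

After outfall 1: Q = 59800 + 5960 = 65760 L/s; C = (59800·14.00 + 5960·494.0)/65760 = 57.50 mg/L.
After outfall 2: Q = 65760 + 9710 = 75470 L/s; C = (65760·57.50 + 9710·918.0)/75470 = 168.2 mg/L.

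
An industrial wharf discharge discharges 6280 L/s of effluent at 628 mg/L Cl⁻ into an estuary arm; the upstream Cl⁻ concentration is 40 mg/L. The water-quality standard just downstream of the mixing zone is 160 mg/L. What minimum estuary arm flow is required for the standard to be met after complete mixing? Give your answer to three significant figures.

24500 L/s

Set C_mix = 160: (Q·40.00 + 6280·628.0) / (Q + 6280) = 160
→ Q = 6280·(628.0 − 160)/(160 − 40.00) = 24490 L/s.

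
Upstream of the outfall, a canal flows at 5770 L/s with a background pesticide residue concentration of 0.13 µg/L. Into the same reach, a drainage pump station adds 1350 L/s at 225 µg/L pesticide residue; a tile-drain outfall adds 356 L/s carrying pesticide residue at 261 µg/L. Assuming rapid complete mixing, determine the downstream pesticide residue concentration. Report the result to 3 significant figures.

Flow-weighted average: C = (5770·0.1300 + 1350·225.0 + 356.0·261.0) / 7476 = 397400/7476 = 53.16 µg/L.

53.2 µg/L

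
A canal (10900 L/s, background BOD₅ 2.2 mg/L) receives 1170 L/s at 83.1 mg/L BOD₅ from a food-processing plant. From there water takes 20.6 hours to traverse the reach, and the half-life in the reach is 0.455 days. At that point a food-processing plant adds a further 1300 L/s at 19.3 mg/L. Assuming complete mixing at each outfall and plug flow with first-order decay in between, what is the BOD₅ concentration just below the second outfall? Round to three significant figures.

4.33 mg/L

After mixing, C = (10900·2.200 + 1170·83.10) / 12070 = 121200/12070 = 10.04 mg/L; combined flow 12070 L/s.
Half-life 0.455 d → k = ln 2 / 0.455 = 1.523 d⁻¹.
After decay, C = 10.04 × e^(−kt) = 10.04 × 0.2705 = 2.716 mg/L.
Second outfall: C = (12070·2.716 + 1300·19.30)/13370 = 4.329 mg/L.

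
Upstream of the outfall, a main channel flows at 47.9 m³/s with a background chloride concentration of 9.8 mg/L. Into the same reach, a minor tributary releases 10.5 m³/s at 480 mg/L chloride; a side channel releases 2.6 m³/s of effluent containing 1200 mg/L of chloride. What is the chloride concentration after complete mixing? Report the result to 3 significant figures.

After mixing, C = (47.90·9.800 + 10.50·480.0 + 2.600·1200) / 61.00 = 8629/61.00 = 141.5 mg/L.

141 mg/L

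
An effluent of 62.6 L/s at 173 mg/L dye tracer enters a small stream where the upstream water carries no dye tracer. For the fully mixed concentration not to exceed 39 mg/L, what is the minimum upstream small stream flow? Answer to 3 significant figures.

215 L/s

Set C_mix = 39: (Q·0 + 62.60·173.0) / (Q + 62.60) = 39
→ Q = 62.60·(173.0 − 39)/(39 − 0) = 215.1 L/s.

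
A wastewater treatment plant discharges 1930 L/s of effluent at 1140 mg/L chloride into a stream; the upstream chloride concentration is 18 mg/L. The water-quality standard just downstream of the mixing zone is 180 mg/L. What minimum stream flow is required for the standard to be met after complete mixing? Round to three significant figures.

Set C_mix = 180: (Q·18.00 + 1930·1140) / (Q + 1930) = 180
→ Q = 1930·(1140 − 180)/(180 − 18.00) = 11440 L/s.

11400 L/s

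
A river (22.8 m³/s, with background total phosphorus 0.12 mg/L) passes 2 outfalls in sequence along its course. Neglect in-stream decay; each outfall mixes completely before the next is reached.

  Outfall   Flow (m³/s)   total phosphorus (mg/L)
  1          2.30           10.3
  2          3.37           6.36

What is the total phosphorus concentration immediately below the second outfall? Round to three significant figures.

1.68 mg/L

Outfall 1: combined Q = 25.10 m³/s; C = (22.80·0.1200 + 2.300·10.30)/25.10 = 1.053 mg/L.
Outfall 2: combined Q = 28.47 m³/s; C = (25.10·1.053 + 3.370·6.360)/28.47 = 1.681 mg/L.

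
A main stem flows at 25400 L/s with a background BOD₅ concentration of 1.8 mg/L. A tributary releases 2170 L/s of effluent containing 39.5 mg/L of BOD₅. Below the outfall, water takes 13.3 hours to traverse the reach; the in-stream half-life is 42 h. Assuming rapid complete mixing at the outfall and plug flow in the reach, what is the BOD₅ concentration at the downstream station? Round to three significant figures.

3.83 mg/L

Conservation of mass: C = (25400·1.800 + 2170·39.50) / 27570 = 131400/27570 = 4.767 mg/L.
Half-life 42 h → k = ln 2 / 42 = 0.01650 h⁻¹ = 0.3961 d⁻¹.
First-order decay: C = 4.767·exp(−k·t) = 4.767·0.8029 = 3.828 mg/L.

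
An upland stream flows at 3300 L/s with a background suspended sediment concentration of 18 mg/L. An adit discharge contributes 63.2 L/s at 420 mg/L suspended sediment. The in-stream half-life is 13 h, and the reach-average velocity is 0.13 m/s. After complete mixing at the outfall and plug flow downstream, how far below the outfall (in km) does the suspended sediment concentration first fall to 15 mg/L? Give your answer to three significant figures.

Flow-weighted average: C = (3300·18.00 + 63.20·420.0) / 3363 = 85940/3363 = 25.55 mg/L.
Half-life 13 h → k = ln 2 / 13 = 0.05332 h⁻¹ = 1.280 d⁻¹.
Set 25.55·exp(−k·t) = 15 → t = ln(25.55/15)/k = 35970 s = 9.992 h.
Distance = v·t = 0.13·35970 = 4676 m = 4.676 km.

4.68 km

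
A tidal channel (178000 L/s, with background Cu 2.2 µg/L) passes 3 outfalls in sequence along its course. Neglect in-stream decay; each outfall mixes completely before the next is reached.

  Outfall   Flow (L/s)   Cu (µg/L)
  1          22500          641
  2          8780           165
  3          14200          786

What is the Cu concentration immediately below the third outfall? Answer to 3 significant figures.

Below outfall 1: Q → 200500 L/s, C = (178000·2.200 + 22500·641.0)/200500 = 73.89 µg/L.
Below outfall 2: Q → 209300 L/s, C = (200500·73.89 + 8780·165.0)/209300 = 77.71 µg/L.
Below outfall 3: Q → 223500 L/s, C = (209300·77.71 + 14200·786.0)/223500 = 122.7 µg/L.

123 µg/L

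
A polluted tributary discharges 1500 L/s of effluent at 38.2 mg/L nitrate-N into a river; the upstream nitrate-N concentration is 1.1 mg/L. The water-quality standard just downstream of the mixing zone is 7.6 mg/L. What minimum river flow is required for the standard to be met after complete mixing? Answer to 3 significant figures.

Set C_mix = 7.6: (Q·1.100 + 1500·38.20) / (Q + 1500) = 7.6
→ Q = 1500·(38.20 − 7.6)/(7.6 − 1.100) = 7062 L/s.

7060 L/s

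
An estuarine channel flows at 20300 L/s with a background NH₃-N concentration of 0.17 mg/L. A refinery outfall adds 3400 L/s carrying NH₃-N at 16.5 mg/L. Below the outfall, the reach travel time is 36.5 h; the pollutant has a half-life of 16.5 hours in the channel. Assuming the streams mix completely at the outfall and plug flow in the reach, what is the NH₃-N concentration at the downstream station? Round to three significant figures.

Mixed concentration C = ΣQC/ΣQ = (20300·0.1700 + 3400·16.50) / 23700 = 59550/23700 = 2.513 mg/L.
Half-life 16.5 h → k = ln 2 / 16.5 = 0.04201 h⁻¹ = 1.008 d⁻¹.
First-order decay: C = 2.513·exp(−k·t) = 2.513·0.2158 = 0.5423 mg/L.

0.542 mg/L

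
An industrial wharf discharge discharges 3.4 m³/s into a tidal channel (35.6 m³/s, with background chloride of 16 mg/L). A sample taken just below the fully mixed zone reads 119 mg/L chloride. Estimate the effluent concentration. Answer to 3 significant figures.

Mass balance: 35.60·16.00 + 3.400·Cₑ = 39.00·119.0
→ Cₑ = (39.00·119.0 − 35.60·16.00) / 3.400 = 1197 mg/L.

1200 mg/L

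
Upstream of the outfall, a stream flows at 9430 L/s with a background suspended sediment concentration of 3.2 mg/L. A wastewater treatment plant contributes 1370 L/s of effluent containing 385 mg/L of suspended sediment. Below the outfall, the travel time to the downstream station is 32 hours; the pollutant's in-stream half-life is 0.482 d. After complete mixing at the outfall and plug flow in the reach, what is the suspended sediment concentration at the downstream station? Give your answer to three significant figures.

Mass balance: C = (9430·3.200 + 1370·385.0) / 10800 = 557600/10800 = 51.63 mg/L.
Half-life 0.482 d → k = ln 2 / 0.482 = 1.438 d⁻¹.
Applying C = C₀e^(−kt): 51.63 × 0.1470 = 7.589 mg/L.

7.59 mg/L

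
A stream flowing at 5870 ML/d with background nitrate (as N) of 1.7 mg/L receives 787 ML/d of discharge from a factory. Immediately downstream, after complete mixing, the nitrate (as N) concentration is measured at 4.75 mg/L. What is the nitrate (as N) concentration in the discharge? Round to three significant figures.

Mass balance: 5870·1.700 + 787.0·Cₑ = 6657·4.750
→ Cₑ = (6657·4.750 − 5870·1.700) / 787.0 = 27.50 mg/L.

27.5 mg/L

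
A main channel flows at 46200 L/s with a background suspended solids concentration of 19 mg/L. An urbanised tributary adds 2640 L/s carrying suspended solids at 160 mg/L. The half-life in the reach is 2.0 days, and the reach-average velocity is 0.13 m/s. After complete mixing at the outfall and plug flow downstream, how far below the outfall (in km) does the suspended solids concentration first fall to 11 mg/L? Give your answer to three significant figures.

Flow-weighted average: C = (46200·19.00 + 2640·160.0) / 48840 = 1300000/48840 = 26.62 mg/L.
Half-life 2.0 d → k = ln 2 / 2.0 = 0.3466 d⁻¹.
Set 26.62·exp(−k·t) = 11 → t = ln(26.62/11)/k = 220300 s = 61.20 h.
Distance = v·t = 0.13·220300 = 28640 m = 28.64 km.

28.6 km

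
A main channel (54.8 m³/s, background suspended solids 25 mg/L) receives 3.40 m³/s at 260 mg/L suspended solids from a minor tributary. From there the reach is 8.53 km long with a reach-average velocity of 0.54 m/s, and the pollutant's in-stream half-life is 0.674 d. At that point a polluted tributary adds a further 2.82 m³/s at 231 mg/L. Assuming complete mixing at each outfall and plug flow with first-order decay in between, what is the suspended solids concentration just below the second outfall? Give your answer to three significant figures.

41.3 mg/L

Conservation of mass: C = (54.80·25.00 + 3.400·260.0) / 58.20 = 2254/58.20 = 38.73 mg/L; combined flow 58.20 m³/s.
Travel time t = 8.53·1000 / 0.54 = 15800 s = 4.388 h.
Half-life 0.674 d → k = ln 2 / 0.674 = 1.028 d⁻¹.
First-order decay: C = 38.73·exp(−k·t) = 38.73·0.8286 = 32.09 mg/L.
Second outfall: C = (58.20·32.09 + 2.820·231.0)/61.02 = 41.28 mg/L.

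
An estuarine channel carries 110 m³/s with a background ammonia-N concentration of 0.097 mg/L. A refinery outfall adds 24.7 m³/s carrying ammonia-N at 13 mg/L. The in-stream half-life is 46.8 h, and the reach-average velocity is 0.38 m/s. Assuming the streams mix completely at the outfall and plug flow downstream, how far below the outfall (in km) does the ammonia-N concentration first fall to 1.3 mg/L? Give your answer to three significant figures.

59.0 km

After mixing, C = (110.0·0.09700 + 24.70·13.00) / 134.7 = 331.8/134.7 = 2.463 mg/L.
Half-life 46.8 h → k = ln 2 / 46.8 = 0.01481 h⁻¹ = 0.3555 d⁻¹.
Set 2.463·exp(−k·t) = 1.3 → t = ln(2.463/1.3)/k = 155300 s = 43.15 h.
Distance = v·t = 0.38·155300 = 59020 m = 59.02 km.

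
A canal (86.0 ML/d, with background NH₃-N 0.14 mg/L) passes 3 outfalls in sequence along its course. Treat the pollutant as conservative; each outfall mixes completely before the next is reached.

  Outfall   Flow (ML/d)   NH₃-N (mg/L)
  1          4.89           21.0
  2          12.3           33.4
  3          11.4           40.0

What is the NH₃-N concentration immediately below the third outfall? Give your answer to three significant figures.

Below outfall 1: Q → 90.89 ML/d, C = (86.00·0.1400 + 4.890·21.00)/90.89 = 1.262 mg/L.
Below outfall 2: Q → 103.2 ML/d, C = (90.89·1.262 + 12.30·33.40)/103.2 = 5.093 mg/L.
Below outfall 3: Q → 114.6 ML/d, C = (103.2·5.093 + 11.40·40.00)/114.6 = 8.566 mg/L.

8.57 mg/L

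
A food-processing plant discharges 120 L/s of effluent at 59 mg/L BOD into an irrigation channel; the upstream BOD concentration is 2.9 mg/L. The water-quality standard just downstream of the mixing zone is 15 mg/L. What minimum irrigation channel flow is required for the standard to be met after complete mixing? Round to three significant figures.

436 L/s

Set C_mix = 15: (Q·2.900 + 120.0·59.00) / (Q + 120.0) = 15
→ Q = 120.0·(59.00 − 15)/(15 − 2.900) = 436.4 L/s.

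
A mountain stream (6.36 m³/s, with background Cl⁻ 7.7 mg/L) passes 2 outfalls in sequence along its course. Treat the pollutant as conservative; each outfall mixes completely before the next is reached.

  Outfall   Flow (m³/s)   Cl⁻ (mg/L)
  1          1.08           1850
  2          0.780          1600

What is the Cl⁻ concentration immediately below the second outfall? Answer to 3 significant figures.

Below outfall 1: Q → 7.440 m³/s, C = (6.360·7.700 + 1.080·1850)/7.440 = 275.1 mg/L.
Below outfall 2: Q → 8.220 m³/s, C = (7.440·275.1 + 0.7800·1600)/8.220 = 400.8 mg/L.

401 mg/L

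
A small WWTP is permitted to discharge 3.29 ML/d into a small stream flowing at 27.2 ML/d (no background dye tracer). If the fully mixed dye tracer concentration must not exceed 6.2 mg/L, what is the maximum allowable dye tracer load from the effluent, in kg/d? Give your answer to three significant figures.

189 kg/d

Mass balance at the limit: 27.20·0 + 3.290·Cₑ = 30.49·6.2 → Cₑ = 57.46 mg/L.
3.290 ML/d = 0.03808 m³/s. Load = 0.03808 m³/s × 57.46 g/m³ × 86 400 s/d = 189.0 kg/d.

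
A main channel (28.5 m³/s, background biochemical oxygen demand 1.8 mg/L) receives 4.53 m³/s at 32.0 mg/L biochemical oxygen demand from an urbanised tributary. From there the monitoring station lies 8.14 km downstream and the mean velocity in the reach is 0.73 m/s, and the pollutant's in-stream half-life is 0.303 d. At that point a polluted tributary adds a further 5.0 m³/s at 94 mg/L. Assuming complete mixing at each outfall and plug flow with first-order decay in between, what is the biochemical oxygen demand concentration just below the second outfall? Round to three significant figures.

Flow-weighted average: C = (28.50·1.800 + 4.530·32.00) / 33.03 = 196.3/33.03 = 5.942 mg/L; combined flow 33.03 m³/s.
Travel time t = 8.14·1000 / 0.73 = 11150 s = 3.097 h.
Half-life 0.303 d → k = ln 2 / 0.303 = 2.288 d⁻¹.
Applying C = C₀e^(−kt): 5.942 × 0.7444 = 4.423 mg/L.
At the second outfall, C = (33.03·4.423 + 5.000·94.00) / (33.03 + 5.000) = 16.20 mg/L.

16.2 mg/L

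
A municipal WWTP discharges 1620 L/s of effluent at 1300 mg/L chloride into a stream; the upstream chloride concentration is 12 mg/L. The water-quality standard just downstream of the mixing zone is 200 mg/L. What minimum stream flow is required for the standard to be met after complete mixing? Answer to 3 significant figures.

Set C_mix = 200: (Q·12.00 + 1620·1300) / (Q + 1620) = 200
→ Q = 1620·(1300 − 200)/(200 − 12.00) = 9479 L/s.

9480 L/s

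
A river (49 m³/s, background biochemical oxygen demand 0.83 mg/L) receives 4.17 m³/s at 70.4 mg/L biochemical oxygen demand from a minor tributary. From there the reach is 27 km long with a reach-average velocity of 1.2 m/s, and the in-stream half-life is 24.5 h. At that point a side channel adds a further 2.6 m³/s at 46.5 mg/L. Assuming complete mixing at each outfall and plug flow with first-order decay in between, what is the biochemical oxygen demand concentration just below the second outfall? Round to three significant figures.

Mass balance: C = (49.00·0.8300 + 4.170·70.40) / 53.17 = 334.2/53.17 = 6.286 mg/L; combined flow 53.17 m³/s.
Travel time t = 27·1000 / 1.2 = 22500 s = 6.250 h.
Half-life 24.5 h → k = ln 2 / 24.5 = 0.02829 h⁻¹ = 0.6790 d⁻¹.
First-order decay: C = 6.286·exp(−k·t) = 6.286·0.8379 = 5.267 mg/L.
At the second outfall, C = (53.17·5.267 + 2.600·46.50) / (53.17 + 2.600) = 7.190 mg/L.

7.19 mg/L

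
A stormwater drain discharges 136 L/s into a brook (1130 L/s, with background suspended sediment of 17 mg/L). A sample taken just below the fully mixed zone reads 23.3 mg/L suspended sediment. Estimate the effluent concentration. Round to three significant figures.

Mass balance: 1130·17.00 + 136.0·Cₑ = 1266·23.30
→ Cₑ = (1266·23.30 − 1130·17.00) / 136.0 = 75.65 mg/L.

75.6 mg/L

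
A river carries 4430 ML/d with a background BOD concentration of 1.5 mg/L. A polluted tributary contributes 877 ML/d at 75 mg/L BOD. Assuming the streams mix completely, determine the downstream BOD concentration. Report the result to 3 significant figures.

Mixed concentration C = ΣQC/ΣQ = (4430·1.500 + 877.0·75.00) / 5307 = 72420/5307 = 13.65 mg/L.

13.6 mg/L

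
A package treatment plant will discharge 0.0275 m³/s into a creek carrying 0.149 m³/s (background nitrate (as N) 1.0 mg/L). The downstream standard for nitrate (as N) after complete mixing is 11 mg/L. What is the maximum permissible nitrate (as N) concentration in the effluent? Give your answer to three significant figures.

65.2 mg/L

At the limit, (Qr·Cr + Qe·Cₑ)/(Qr + Qe) = 11:
Cₑ = (0.1765·11 − 0.1490·1.000) / 0.02750 = 65.18 mg/L.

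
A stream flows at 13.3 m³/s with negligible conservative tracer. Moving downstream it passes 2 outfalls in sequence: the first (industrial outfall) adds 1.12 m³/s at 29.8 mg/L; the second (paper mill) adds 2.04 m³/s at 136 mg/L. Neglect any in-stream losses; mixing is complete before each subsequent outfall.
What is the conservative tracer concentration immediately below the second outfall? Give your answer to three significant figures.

After outfall 1: Q = 13.30 + 1.120 = 14.42 m³/s; C = (13.30·0 + 1.120·29.80)/14.42 = 2.315 mg/L.
After outfall 2: Q = 14.42 + 2.040 = 16.46 m³/s; C = (14.42·2.315 + 2.040·136.0)/16.46 = 18.88 mg/L.

18.9 mg/L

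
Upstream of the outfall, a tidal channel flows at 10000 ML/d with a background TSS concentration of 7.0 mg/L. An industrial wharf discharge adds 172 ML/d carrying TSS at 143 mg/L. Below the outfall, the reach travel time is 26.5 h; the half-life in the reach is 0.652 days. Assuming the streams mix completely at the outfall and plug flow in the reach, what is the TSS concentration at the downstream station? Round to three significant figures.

After mixing, C = (10000·7.000 + 172.0·143.0) / 10170 = 94600/10170 = 9.300 mg/L.
Half-life 0.652 d → k = ln 2 / 0.652 = 1.063 d⁻¹.
Decay over the reach: 9.300·exp(−kt) = 9.300·0.3092 = 2.875 mg/L.

2.88 mg/L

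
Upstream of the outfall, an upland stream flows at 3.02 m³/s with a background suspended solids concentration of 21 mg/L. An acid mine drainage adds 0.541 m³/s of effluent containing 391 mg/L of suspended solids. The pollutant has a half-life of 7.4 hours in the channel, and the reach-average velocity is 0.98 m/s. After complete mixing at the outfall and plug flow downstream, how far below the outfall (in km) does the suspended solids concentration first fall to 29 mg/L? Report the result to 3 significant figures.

After mixing, C = (3.020·21.00 + 0.5410·391.0) / 3.561 = 275.0/3.561 = 77.21 mg/L.
Half-life 7.4 h → k = ln 2 / 7.4 = 0.09367 h⁻¹ = 2.248 d⁻¹.
Set 77.21·exp(−k·t) = 29 → t = ln(77.21/29)/k = 37640 s = 10.45 h.
Distance = v·t = 0.98·37640 = 36880 m = 36.88 km.

36.9 km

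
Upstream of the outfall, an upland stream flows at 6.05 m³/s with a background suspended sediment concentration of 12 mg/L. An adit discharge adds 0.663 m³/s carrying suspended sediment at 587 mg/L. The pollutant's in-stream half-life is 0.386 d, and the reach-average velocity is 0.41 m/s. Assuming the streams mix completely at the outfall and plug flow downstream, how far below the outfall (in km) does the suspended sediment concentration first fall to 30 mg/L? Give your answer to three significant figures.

16.4 km

Mixed concentration C = ΣQC/ΣQ = (6.050·12.00 + 0.6630·587.0) / 6.713 = 461.8/6.713 = 68.79 mg/L.
Half-life 0.386 d → k = ln 2 / 0.386 = 1.796 d⁻¹.
Set 68.79·exp(−k·t) = 30 → t = ln(68.79/30)/k = 39930 s = 11.09 h.
Distance = v·t = 0.41·39930 = 16370 m = 16.37 km.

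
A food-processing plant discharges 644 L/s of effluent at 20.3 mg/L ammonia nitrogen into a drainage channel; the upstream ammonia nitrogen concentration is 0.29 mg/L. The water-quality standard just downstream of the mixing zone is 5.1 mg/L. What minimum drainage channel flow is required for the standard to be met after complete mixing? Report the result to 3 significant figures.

Set C_mix = 5.1: (Q·0.2900 + 644.0·20.30) / (Q + 644.0) = 5.1
→ Q = 644.0·(20.30 − 5.1)/(5.1 − 0.2900) = 2035 L/s.

2040 L/s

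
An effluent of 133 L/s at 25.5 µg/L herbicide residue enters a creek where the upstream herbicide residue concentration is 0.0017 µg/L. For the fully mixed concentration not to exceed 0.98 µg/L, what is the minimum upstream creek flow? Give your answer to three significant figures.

Set C_mix = 0.98: (Q·0.001700 + 133.0·25.50) / (Q + 133.0) = 0.98
→ Q = 133.0·(25.50 − 0.98)/(0.98 − 0.001700) = 3333 L/s.

3330 L/s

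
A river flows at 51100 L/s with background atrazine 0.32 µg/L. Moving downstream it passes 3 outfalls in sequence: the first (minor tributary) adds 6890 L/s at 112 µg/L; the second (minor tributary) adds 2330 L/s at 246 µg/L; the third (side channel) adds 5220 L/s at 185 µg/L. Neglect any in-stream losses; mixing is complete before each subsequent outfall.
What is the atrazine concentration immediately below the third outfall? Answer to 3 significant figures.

35.5 µg/L

After outfall 1: Q = 51100 + 6890 = 57990 L/s; C = (51100·0.3200 + 6890·112.0)/57990 = 13.59 µg/L.
After outfall 2: Q = 57990 + 2330 = 60320 L/s; C = (57990·13.59 + 2330·246.0)/60320 = 22.57 µg/L.
After outfall 3: Q = 60320 + 5220 = 65540 L/s; C = (60320·22.57 + 5220·185.0)/65540 = 35.50 µg/L.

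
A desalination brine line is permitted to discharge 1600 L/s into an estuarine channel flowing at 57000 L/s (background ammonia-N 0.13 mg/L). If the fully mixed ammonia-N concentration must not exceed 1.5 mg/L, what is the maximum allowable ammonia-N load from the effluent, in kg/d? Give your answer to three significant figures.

Mass balance at the limit: 57000·0.1300 + 1600·Cₑ = 58600·1.5 → Cₑ = 50.31 mg/L.
1600 L/s = 1.600 m³/s. Load = 1.600 m³/s × 50.31 g/m³ × 86 400 s/d = 6954 kg/d.

6950 kg/d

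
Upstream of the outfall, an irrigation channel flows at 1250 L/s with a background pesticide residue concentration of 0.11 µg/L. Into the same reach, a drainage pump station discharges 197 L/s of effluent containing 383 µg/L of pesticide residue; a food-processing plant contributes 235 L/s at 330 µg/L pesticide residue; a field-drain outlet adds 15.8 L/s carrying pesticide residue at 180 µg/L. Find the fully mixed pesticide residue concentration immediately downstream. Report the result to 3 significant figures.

91.9 µg/L

Conservation of mass: C = (1250·0.1100 + 197.0·383.0 + 235.0·330.0 + 15.80·180.0) / 1698 = 156000/1698 = 91.87 µg/L.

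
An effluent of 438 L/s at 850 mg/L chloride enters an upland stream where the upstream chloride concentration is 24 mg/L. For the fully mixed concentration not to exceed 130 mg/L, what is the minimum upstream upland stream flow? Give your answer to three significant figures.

2980 L/s

Set C_mix = 130: (Q·24.00 + 438.0·850.0) / (Q + 438.0) = 130
→ Q = 438.0·(850.0 − 130)/(130 − 24.00) = 2975 L/s.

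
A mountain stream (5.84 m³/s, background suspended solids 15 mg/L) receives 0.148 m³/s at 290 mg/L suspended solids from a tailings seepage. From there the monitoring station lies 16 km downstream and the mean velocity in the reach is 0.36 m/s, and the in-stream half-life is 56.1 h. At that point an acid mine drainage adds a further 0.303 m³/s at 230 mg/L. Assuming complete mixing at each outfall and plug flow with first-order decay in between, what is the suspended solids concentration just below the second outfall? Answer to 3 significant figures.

28.9 mg/L

Mixed concentration C = ΣQC/ΣQ = (5.840·15.00 + 0.1480·290.0) / 5.988 = 130.5/5.988 = 21.80 mg/L; combined flow 5.988 m³/s.
Travel time t = 16·1000 / 0.36 = 44440 s = 12.35 h.
Half-life 56.1 h → k = ln 2 / 56.1 = 0.01236 h⁻¹ = 0.2965 d⁻¹.
First-order decay: C = 21.80·exp(−k·t) = 21.80·0.8585 = 18.71 mg/L.
At the second outfall, C = (5.988·18.71 + 0.3030·230.0) / (5.988 + 0.3030) = 28.89 mg/L.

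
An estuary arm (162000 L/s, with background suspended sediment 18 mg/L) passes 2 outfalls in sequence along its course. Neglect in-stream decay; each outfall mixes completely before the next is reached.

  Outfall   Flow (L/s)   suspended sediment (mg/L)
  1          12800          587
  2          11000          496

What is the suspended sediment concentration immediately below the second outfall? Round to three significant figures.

Below outfall 1: Q → 174800 L/s, C = (162000·18.00 + 12800·587.0)/174800 = 59.67 mg/L.
Below outfall 2: Q → 185800 L/s, C = (174800·59.67 + 11000·496.0)/185800 = 85.50 mg/L.

85.5 mg/L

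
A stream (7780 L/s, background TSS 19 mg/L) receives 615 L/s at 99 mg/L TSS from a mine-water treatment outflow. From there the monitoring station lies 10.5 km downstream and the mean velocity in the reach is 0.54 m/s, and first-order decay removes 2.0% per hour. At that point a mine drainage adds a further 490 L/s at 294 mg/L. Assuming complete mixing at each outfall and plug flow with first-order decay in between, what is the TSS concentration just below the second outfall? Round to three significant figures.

Mixed concentration C = ΣQC/ΣQ = (7780·19.00 + 615.0·99.00) / 8395 = 208700/8395 = 24.86 mg/L; combined flow 8395 L/s.
Travel time t = 10.5·1000 / 0.54 = 19440 s = 5.401 h.
2.0%/h lost → k = −ln(1 − 0.02) = 0.02020 h⁻¹.
First-order decay: C = 24.86·exp(−k·t) = 24.86·0.8966 = 22.29 mg/L.
Second outfall: C = (8395·22.29 + 490.0·294.0)/8885 = 37.28 mg/L.

37.3 mg/L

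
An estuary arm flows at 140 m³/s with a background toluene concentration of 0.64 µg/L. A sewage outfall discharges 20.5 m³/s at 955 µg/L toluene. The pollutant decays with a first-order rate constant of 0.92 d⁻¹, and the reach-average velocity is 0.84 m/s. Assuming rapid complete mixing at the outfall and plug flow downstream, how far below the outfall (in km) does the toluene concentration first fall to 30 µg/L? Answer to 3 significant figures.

111 km

Flow-weighted average: C = (140.0·0.6400 + 20.50·955.0) / 160.5 = 19670/160.5 = 122.5 µg/L.
Set 122.5·exp(−k·t) = 30 → t = ln(122.5/30)/k = 132200 s = 36.71 h.
Distance = v·t = 0.84·132200 = 111000 m = 111.0 km.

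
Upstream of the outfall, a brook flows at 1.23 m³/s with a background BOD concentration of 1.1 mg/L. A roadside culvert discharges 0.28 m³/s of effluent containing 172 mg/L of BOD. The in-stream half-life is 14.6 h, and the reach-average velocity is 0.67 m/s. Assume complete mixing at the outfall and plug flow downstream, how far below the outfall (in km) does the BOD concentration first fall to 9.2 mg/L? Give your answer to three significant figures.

Conservation of mass: C = (1.230·1.100 + 0.2800·172.0) / 1.510 = 49.51/1.510 = 32.79 mg/L.
Half-life 14.6 h → k = ln 2 / 14.6 = 0.04748 h⁻¹ = 1.139 d⁻¹.
Set 32.79·exp(−k·t) = 9.2 → t = ln(32.79/9.2)/k = 96370 s = 26.77 h.
Distance = v·t = 0.67·96370 = 64570 m = 64.57 km.

64.6 km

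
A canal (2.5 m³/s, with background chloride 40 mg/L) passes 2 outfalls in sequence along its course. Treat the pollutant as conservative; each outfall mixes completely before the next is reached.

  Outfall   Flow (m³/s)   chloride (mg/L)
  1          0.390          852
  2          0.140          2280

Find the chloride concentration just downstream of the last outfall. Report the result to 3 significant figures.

Below outfall 1: Q → 2.890 m³/s, C = (2.500·40.00 + 0.3900·852.0)/2.890 = 149.6 mg/L.
Below outfall 2: Q → 3.030 m³/s, C = (2.890·149.6 + 0.1400·2280)/3.030 = 248.0 mg/L.

248 mg/L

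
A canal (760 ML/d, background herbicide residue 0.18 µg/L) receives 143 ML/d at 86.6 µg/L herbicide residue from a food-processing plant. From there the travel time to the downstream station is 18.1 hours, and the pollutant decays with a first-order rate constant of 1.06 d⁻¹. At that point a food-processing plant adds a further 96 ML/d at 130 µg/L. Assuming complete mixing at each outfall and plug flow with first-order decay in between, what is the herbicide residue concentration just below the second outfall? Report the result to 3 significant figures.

Conservation of mass: C = (760.0·0.1800 + 143.0·86.60) / 903.0 = 12520/903.0 = 13.87 µg/L; combined flow 903.0 ML/d.
Applying C = C₀e^(−kt): 13.87 × 0.4496 = 6.234 µg/L.
Second outfall: C = (903.0·6.234 + 96.00·130.0)/999.0 = 18.13 µg/L.

18.1 µg/L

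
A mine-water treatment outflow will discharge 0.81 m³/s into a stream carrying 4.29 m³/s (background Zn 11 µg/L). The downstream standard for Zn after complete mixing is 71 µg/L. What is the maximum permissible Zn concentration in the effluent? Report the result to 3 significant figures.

389 µg/L

At the limit, (Qr·Cr + Qe·Cₑ)/(Qr + Qe) = 71:
Cₑ = (5.100·71 − 4.290·11.00) / 0.8100 = 388.8 µg/L.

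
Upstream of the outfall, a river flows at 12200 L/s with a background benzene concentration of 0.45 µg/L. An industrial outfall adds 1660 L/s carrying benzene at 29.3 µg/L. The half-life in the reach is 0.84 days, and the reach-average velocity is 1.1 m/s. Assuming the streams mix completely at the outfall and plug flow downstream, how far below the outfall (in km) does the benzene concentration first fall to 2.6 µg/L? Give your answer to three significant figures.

46.9 km

Mixed concentration C = ΣQC/ΣQ = (12200·0.4500 + 1660·29.30) / 13860 = 54130/13860 = 3.905 µg/L.
Half-life 0.84 d → k = ln 2 / 0.84 = 0.8252 d⁻¹.
Set 3.905·exp(−k·t) = 2.6 → t = ln(3.905/2.6)/k = 42600 s = 11.83 h.
Distance = v·t = 1.1·42600 = 46860 m = 46.86 km.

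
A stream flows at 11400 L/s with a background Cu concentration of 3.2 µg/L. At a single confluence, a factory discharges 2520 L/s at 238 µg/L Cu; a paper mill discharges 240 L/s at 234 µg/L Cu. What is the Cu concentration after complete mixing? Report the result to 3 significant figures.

48.9 µg/L

Conservation of mass: C = (11400·3.200 + 2520·238.0 + 240.0·234.0) / 14160 = 692400/14160 = 48.90 µg/L.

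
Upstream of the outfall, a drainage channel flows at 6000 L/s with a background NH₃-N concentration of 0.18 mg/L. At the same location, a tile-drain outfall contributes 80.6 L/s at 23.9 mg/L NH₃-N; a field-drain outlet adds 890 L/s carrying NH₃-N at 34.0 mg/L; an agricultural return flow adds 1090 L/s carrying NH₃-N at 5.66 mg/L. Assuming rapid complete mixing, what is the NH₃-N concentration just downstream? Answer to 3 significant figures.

4.89 mg/L

Conservation of mass: C = (6000·0.1800 + 80.60·23.90 + 890.0·34.00 + 1090·5.660) / 8061 = 39440/8061 = 4.892 mg/L.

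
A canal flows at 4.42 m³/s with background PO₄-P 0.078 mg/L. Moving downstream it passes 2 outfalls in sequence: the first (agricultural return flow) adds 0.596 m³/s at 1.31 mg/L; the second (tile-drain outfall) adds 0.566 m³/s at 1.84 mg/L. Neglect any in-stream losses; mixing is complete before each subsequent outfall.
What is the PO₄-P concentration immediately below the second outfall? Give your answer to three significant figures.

0.388 mg/L

Outfall 1: combined Q = 5.016 m³/s; C = (4.420·0.07800 + 0.5960·1.310)/5.016 = 0.2244 mg/L.
Outfall 2: combined Q = 5.582 m³/s; C = (5.016·0.2244 + 0.5660·1.840)/5.582 = 0.3882 mg/L.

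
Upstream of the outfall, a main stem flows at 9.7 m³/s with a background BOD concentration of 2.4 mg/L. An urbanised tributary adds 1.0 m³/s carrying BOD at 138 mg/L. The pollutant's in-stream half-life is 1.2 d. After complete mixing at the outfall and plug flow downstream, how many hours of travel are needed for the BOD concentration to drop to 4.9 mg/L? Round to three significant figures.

46.7 h

After mixing, C = (9.700·2.400 + 1.000·138.0) / 10.70 = 161.3/10.70 = 15.07 mg/L.
Half-life 1.2 d → k = ln 2 / 1.2 = 0.5776 d⁻¹.
15.07·exp(−k·t) = 4.9 → t = ln(15.07/4.9)/k = 168100 s = 46.69 h.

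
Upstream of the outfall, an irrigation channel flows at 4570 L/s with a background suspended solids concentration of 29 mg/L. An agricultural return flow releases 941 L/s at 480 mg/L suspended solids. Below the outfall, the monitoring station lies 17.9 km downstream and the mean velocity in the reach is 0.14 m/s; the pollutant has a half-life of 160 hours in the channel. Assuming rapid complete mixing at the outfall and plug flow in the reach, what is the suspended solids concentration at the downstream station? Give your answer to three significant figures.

90.9 mg/L

Flow-weighted average: C = (4570·29.00 + 941.0·480.0) / 5511 = 584200/5511 = 106.0 mg/L.
Travel time t = 17.9·1000 / 0.14 = 127900 s = 35.52 h.
Half-life 160 h → k = ln 2 / 160 = 0.004332 h⁻¹ = 0.1040 d⁻¹.
Decay over the reach: 106.0·exp(−kt) = 106.0·0.8574 = 90.89 mg/L.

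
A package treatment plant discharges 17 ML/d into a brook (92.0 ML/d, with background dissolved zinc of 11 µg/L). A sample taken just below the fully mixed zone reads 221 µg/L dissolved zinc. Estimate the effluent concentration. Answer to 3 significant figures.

Mass balance: 92.00·11.00 + 17.00·Cₑ = 109.0·221.0
→ Cₑ = (109.0·221.0 − 92.00·11.00) / 17.00 = 1357 µg/L.

1360 µg/L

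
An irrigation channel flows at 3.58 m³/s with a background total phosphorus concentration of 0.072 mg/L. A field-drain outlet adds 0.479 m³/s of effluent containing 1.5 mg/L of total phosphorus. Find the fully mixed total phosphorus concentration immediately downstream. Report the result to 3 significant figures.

0.241 mg/L

Mass balance: C = (3.580·0.07200 + 0.4790·1.500) / 4.059 = 0.9763/4.059 = 0.2405 mg/L.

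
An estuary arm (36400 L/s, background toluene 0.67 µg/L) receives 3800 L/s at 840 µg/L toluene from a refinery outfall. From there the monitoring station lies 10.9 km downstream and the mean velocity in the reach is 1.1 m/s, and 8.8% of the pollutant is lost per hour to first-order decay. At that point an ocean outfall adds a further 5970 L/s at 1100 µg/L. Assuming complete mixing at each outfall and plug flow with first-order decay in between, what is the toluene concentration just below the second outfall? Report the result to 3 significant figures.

196 µg/L

Mass balance: C = (36400·0.6700 + 3800·840.0) / 40200 = 3216000/40200 = 80.01 µg/L; combined flow 40200 L/s.
Travel time t = 10.9·1000 / 1.1 = 9909 s = 2.753 h.
8.8%/h lost → k = −ln(1 − 0.088) = 0.09212 h⁻¹.
Decay over the reach: 80.01·exp(−kt) = 80.01·0.7760 = 62.09 µg/L.
At the second outfall, C = (40200·62.09 + 5970·1100) / (40200 + 5970) = 196.3 µg/L.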